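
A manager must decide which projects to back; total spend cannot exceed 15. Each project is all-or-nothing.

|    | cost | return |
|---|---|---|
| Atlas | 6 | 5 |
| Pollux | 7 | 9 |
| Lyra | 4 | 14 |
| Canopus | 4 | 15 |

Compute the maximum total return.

This is an integer program with binary decision variables.
Lyra + Canopus: cost 4 + 4 = 8 ≤ 15, return 14 + 15 = 29.
Pollux + Lyra + Canopus: cost 7 + 4 + 4 = 15 ≤ 15, return 9 + 14 + 15 = 38.
Atlas + Lyra + Canopus: cost 6 + 4 + 4 = 14 ≤ 15, return 5 + 14 + 15 = 34.
Best is Pollux, Lyra, and Canopus with total return 38.

38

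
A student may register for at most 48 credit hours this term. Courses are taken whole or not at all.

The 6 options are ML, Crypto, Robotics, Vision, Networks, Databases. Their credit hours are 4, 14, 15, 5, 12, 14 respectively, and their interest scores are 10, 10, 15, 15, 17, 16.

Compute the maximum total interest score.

This is an integer program with binary decision variables.
Take Robotics, Vision, Networks, and Databases: credit hours 15 + 5 + 12 + 14 = 46 ≤ 48, interest score 15 + 15 + 17 + 16 = 63.
No other feasible combination does better.

63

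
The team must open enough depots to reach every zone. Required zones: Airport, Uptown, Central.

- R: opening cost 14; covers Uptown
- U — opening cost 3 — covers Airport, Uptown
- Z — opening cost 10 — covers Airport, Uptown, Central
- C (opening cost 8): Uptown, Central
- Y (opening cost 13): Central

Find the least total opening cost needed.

The greedy cost-per-new-zone heuristic would pick U and C for 11, but a cheaper cover exists.
Z alone covers Airport, Uptown, Central — every zone.
Total opening cost: 10.
No cover costs less than 10.

10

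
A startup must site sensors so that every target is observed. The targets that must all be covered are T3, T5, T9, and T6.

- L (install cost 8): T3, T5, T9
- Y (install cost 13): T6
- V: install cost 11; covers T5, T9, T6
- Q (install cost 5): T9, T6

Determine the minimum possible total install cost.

13

Choose L and Q: together they cover T3, T5, T9, T6 — every target.
Total install cost: 8 + 5 = 13.
No cover costs less than 13.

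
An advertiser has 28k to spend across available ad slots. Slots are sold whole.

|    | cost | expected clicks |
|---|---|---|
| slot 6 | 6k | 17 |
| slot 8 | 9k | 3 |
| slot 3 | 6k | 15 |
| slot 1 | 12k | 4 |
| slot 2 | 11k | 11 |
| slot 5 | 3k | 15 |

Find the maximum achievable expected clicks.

Allowing fractional choices, the relaxed optimum would be about 58.7, but ad slots are indivisible.
slot 6 + slot 8 + slot 3 + slot 5: cost 6 + 9 + 6 + 3 = 24 ≤ 28, expected clicks 17 + 3 + 15 + 15 = 50.
slot 6 + slot 3 + slot 1 + slot 5: cost 6 + 6 + 12 + 3 = 27 ≤ 28, expected clicks 17 + 15 + 4 + 15 = 51.
slot 6 + slot 3 + slot 2 + slot 5: cost 6 + 6 + 11 + 3 = 26 ≤ 28, expected clicks 17 + 15 + 11 + 15 = 58.
Best is slot 6, slot 3, slot 2, and slot 5 with total expected clicks 58.

58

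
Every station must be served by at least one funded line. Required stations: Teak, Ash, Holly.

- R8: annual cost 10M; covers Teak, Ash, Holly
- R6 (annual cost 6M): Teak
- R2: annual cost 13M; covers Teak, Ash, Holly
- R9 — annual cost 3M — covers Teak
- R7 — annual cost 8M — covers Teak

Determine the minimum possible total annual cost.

10

R8 alone covers Teak, Ash, Holly — every station.
Total annual cost: 10.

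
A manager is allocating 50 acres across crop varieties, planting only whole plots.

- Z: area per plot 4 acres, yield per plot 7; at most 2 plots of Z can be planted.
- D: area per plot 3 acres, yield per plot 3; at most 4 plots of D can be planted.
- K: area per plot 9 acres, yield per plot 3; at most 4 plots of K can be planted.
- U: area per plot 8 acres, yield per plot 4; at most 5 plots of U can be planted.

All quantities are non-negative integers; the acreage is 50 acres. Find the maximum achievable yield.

2×Z, 3×D, 1×K, and 3×U: area 50 ≤ 50, yield 2·7 + 3·3 + 1·3 + 3·4 = 38.
2×Z, 3×D, and 4×U: area 49 ≤ 50, yield 2·7 + 3·3 + 4·4 = 39.
Best is 39.

39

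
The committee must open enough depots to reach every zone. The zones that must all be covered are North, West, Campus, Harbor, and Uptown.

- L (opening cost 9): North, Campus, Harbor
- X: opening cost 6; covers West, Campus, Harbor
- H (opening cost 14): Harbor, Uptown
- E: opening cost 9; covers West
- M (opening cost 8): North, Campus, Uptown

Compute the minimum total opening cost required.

14

This is a weighted set-cover instance.
Choose X and M: together they cover North, West, Campus, Harbor, Uptown — every zone.
Total opening cost: 6 + 8 = 14.
No cover costs less than 14.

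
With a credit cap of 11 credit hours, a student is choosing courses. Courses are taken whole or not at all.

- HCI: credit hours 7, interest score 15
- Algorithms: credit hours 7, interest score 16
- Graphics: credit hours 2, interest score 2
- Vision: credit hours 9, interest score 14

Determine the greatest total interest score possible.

18

Algorithms: credit hours 7 ≤ 11, interest score 16.
Algorithms + Graphics: credit hours 7 + 2 = 9 ≤ 11, interest score 16 + 2 = 18.
HCI + Graphics: credit hours 7 + 2 = 9 ≤ 11, interest score 15 + 2 = 17.
Best is Algorithms and Graphics with total interest score 18.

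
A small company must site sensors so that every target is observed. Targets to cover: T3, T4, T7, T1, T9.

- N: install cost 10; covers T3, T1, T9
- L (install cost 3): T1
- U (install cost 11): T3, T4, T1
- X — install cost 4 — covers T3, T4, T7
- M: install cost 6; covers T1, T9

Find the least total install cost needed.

10

The greedy cost-per-new-target heuristic would pick X, L, and M for 13, but a cheaper cover exists.
Choose X and M: together they cover T3, T4, T7, T1, T9 — every target.
Total install cost: 4 + 6 = 10.
No cover costs less than 10.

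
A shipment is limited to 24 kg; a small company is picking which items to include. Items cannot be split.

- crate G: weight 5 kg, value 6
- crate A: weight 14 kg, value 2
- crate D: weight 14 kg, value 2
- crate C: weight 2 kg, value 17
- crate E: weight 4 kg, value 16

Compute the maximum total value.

Allowing fractional choices, the relaxed optimum would be about 40.9, but items are indivisible.
crate D + crate C + crate E: weight 14 + 2 + 4 = 20 ≤ 24, value 2 + 17 + 16 = 35.
crate A + crate C + crate E: weight 14 + 2 + 4 = 20 ≤ 24, value 2 + 17 + 16 = 35.
crate G + crate C + crate E: weight 5 + 2 + 4 = 11 ≤ 24, value 6 + 17 + 16 = 39.
Best is crate G, crate C, and crate E with total value 39.

39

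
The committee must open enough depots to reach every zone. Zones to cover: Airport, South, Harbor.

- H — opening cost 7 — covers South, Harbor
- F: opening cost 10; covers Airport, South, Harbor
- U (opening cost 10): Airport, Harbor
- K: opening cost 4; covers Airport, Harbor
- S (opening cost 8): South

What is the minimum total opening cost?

10

The greedy cost-per-new-zone heuristic would pick K and H for 11, but a cheaper cover exists.
F alone covers Airport, South, Harbor — every zone.
Total opening cost: 10.
No cover costs less than 10.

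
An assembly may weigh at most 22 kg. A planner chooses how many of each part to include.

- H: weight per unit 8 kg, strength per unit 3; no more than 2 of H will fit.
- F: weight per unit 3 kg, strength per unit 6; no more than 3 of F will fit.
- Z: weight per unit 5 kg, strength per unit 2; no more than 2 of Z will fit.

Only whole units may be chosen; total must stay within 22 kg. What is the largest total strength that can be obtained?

Take 1×H, 3×F, and 1×Z: weight 22 ≤ 22, strength 1·3 + 3·6 + 1·2 = 23.
F has the best ratio (6/3) and is taken to its limit of 3; remaining capacity is filled optimally with the others.

23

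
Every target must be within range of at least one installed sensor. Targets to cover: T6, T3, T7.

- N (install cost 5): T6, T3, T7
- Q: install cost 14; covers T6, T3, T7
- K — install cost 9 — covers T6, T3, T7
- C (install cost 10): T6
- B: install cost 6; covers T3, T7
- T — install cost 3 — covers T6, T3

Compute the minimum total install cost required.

The greedy cost-per-new-target heuristic would pick T and N for 8, but a cheaper cover exists.
N alone covers T6, T3, T7 — every target.
Total install cost: 5.
No cover costs less than 5.

5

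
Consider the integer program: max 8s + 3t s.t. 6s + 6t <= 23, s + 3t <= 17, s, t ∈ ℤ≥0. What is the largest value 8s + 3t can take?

(s,t)=(3,0) is feasible, giving 24.
(s,t)=(2,1) is feasible, giving 19.
(s,t)=(2,0) is feasible, giving 16.
Maximum is 24 at (s,t)=(3,0).

24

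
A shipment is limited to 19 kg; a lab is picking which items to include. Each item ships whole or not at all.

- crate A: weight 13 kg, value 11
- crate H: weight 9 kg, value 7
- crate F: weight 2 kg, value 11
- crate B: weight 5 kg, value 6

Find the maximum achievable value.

24

Take crate H, crate F, and crate B: weight 9 + 2 + 5 = 16 ≤ 19, value 7 + 11 + 6 = 24.
No other feasible combination does better.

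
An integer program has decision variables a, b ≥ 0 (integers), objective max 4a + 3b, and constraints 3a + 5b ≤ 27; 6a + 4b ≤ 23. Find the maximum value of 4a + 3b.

The continuous relaxation peaks at (0.389, 5.17) with value 17.06; rounding to a feasible lattice point costs some objective.
(a,b)=(1,4): 3·1+5·4=23≤27, 6·1+4·4=22≤23, objective 16.
(a,b)=(0,5): 3·0+5·5=25≤27, 6·0+4·5=20≤23, objective 15.
(a,b)=(1,3): 3·1+5·3=18≤27, 6·1+4·3=18≤23, objective 13.
(a,b)=(0,4): 3·0+5·4=20≤27, 6·0+4·4=16≤23, objective 12.
The best lattice point is (1,4), giving 16.

16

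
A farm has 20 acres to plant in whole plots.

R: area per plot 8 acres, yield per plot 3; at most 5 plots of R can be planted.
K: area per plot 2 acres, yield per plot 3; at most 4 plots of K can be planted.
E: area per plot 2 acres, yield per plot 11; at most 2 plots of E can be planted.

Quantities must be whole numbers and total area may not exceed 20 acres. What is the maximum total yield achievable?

This is a bounded integer knapsack.
4×K and 2×E: area 12 ≤ 20, yield 4·3 + 2·11 = 34.
1×R, 4×K, and 2×E: area 20 ≤ 20, yield 1·3 + 4·3 + 2·11 = 37.
Best is 37.

37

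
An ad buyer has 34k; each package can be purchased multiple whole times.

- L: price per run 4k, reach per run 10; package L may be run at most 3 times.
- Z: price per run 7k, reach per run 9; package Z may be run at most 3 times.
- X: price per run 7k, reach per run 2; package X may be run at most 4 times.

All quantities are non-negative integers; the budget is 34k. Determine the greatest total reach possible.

This is a bounded integer knapsack.
3×L and 3×Z: price 33 ≤ 34, reach 3·10 + 3·9 = 57.
3×L, 2×Z, and 1×X: price 33 ≤ 34, reach 3·10 + 2·9 + 1·2 = 50.
Best is 57.

57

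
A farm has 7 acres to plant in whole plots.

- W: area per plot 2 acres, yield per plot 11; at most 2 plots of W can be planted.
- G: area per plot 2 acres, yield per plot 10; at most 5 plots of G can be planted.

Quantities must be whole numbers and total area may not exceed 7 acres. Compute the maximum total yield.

This is a bounded integer knapsack.
2×W and 1×G: area 6 ≤ 7, yield 2·11 + 1·10 = 32.
1×W and 2×G: area 6 ≤ 7, yield 1·11 + 2·10 = 31.
Best is 32.

32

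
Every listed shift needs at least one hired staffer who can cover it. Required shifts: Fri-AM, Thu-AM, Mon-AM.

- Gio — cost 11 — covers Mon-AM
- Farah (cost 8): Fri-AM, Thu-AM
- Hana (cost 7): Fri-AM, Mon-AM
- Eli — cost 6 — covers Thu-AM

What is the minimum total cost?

Choose Hana and Eli: together they cover Fri-AM, Thu-AM, Mon-AM — every shift.
Total cost: 7 + 6 = 13.

13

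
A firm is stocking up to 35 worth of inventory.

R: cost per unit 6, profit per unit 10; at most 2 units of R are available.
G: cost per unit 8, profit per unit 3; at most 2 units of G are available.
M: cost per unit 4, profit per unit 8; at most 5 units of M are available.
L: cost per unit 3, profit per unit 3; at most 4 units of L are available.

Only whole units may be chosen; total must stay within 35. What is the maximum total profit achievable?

M has the best ratio (8/4); taking only M gives at most 5×8 = 40 (stopped by the supply cap of 5).
Mixing does better — 2×R, 5×M, and 1×L: cost 35 ≤ 35, profit 2·10 + 5·8 + 1·3 = 63.

63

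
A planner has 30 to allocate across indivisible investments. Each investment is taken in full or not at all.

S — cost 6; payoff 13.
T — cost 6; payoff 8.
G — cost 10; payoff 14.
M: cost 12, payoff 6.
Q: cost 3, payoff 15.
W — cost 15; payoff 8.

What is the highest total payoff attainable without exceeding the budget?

50

Allowing fractional choices, the relaxed optimum would be about 52.7, but investments are indivisible.
S + G + Q: cost 6 + 10 + 3 = 19 ≤ 30, payoff 13 + 14 + 15 = 42.
S + T + Q + W: cost 6 + 6 + 3 + 15 = 30 ≤ 30, payoff 13 + 8 + 15 + 8 = 44.
S + T + G + Q: cost 6 + 6 + 10 + 3 = 25 ≤ 30, payoff 13 + 8 + 14 + 15 = 50.
Best is S, T, G, and Q with total payoff 50.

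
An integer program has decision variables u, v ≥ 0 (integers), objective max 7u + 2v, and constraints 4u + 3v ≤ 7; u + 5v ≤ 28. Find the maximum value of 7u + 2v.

(u,v)=(1,1): 4·1+3·1=7≤7, 1·1+5·1=6≤28, objective 9.
(u,v)=(1,0): 4·1+3·0=4≤7, 1·1+5·0=1≤28, objective 7.
The best lattice point is (1,1), giving 9.

9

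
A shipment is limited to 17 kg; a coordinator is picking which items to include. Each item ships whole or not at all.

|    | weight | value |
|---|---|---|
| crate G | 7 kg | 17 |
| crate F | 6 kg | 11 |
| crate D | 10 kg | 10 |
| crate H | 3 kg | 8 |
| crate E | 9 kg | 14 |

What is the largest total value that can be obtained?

Allowing fractional choices, the relaxed optimum would be about 37.6, but items are indivisible.
crate G + crate F: weight 7 + 6 = 13 ≤ 17, value 17 + 11 = 28.
crate G + crate E: weight 7 + 9 = 16 ≤ 17, value 17 + 14 = 31.
crate G + crate F + crate H: weight 7 + 6 + 3 = 16 ≤ 17, value 17 + 11 + 8 = 36.
Best is crate G, crate F, and crate H with total value 36.

36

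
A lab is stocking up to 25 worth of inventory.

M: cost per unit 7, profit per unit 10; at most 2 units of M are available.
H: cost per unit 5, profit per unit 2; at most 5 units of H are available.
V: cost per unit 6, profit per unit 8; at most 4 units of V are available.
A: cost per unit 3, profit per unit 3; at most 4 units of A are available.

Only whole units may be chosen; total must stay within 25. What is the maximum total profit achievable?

M has the best ratio (10/7); taking only M gives at most 2×10 = 20 (stopped by the supply cap of 2).
Mixing does better — 1×M and 3×V: cost 25 ≤ 25, profit 1·10 + 3·8 = 34.

34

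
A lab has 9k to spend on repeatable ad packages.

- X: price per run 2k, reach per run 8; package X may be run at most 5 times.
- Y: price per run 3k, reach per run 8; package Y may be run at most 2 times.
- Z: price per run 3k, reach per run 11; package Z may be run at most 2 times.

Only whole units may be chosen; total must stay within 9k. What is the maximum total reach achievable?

35

X has the best ratio (8/2); taking only X gives at most 4×8 = 32 (stopped by the price limit).
Mixing does better — 3×X and 1×Z: price 9 ≤ 9, reach 3·8 + 1·11 = 35.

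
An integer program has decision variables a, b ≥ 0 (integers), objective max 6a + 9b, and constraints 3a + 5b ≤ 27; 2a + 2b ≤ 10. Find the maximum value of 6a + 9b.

45

(a,b)=(0,5): 3·0+5·5=25≤27, 2·0+2·5=10≤10, objective 45.
(a,b)=(1,4): 3·1+5·4=23≤27, 2·1+2·4=10≤10, objective 42.
(a,b)=(0,4): 3·0+5·4=20≤27, 2·0+2·4=8≤10, objective 36.
No feasible integer point exceeds 45.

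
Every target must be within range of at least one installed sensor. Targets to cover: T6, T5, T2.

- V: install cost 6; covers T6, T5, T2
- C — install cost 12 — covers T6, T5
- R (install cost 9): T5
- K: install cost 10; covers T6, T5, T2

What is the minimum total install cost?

V alone covers T6, T5, T2 — every target.
Total install cost: 6.
No cover costs less than 6.

6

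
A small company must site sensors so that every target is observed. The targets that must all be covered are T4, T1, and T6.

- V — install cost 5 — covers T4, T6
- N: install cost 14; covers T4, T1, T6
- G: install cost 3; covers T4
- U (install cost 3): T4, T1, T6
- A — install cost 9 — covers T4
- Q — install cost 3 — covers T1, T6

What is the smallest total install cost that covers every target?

3

U alone covers T4, T1, T6 — every target.
Total install cost: 3.
No cover costs less than 3.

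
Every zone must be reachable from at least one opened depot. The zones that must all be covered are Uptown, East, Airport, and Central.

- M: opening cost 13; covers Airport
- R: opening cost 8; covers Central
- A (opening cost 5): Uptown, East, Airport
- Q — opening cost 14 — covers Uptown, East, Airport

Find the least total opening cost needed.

Choose R and A: together they cover Uptown, East, Airport, Central — every zone.
Total opening cost: 8 + 5 = 13.
No cover costs less than 13.

13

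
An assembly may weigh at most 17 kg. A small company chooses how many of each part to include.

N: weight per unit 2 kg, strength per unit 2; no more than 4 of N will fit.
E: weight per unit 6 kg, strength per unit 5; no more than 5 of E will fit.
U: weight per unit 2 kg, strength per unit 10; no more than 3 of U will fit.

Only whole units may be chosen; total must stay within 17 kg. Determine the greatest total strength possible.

39

Take 2×N, 1×E, and 3×U: weight 16 ≤ 17, strength 2·2 + 1·5 + 3·10 = 39.
U has the best ratio (10/2) and is taken to its limit of 3; remaining capacity is filled optimally with the others.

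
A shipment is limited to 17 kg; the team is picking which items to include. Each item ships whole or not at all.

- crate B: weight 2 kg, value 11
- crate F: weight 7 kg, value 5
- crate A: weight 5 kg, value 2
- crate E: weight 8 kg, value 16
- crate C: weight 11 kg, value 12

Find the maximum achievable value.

32

crate B + crate E: weight 2 + 8 = 10 ≤ 17, value 11 + 16 = 27.
crate B + crate F + crate E: weight 2 + 7 + 8 = 17 ≤ 17, value 11 + 5 + 16 = 32.
crate B + crate A + crate E: weight 2 + 5 + 8 = 15 ≤ 17, value 11 + 2 + 16 = 29.
Best is crate B, crate F, and crate E with total value 32.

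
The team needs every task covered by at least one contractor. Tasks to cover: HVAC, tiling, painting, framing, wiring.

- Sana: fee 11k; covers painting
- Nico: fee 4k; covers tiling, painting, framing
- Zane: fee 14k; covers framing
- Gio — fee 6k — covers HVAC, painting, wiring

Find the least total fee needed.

Choose Nico and Gio: together they cover HVAC, tiling, painting, framing, wiring — every task.
Total fee: 4 + 6 = 10.
No cover costs less than 10.

10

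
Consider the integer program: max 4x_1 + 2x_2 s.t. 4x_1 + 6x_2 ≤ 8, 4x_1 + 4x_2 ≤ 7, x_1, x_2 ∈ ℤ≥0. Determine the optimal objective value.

4

(x_1,x_2)=(1,0): 4·1+6·0=4≤8, 4·1+4·0=4≤7, objective 4.
(x_1,x_2)=(0,1): 4·0+6·1=6≤8, 4·0+4·1=4≤7, objective 2.
(x_1,x_2)=(0,0): 4·0+6·0=0≤8, 4·0+4·0=0≤7, objective 0.
No feasible integer point exceeds 4.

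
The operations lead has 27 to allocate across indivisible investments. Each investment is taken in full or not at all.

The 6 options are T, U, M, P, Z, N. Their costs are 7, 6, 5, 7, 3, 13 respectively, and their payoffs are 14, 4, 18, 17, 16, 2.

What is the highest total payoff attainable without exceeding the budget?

65

Allowing fractional choices, the relaxed optimum would be about 68.3, but investments are indivisible.
T + U + M + P: cost 7 + 6 + 5 + 7 = 25 ≤ 27, payoff 14 + 4 + 18 + 17 = 53.
U + M + P + Z: cost 6 + 5 + 7 + 3 = 21 ≤ 27, payoff 4 + 18 + 17 + 16 = 55.
T + M + P + Z: cost 7 + 5 + 7 + 3 = 22 ≤ 27, payoff 14 + 18 + 17 + 16 = 65.
Best is T, M, P, and Z with total payoff 65.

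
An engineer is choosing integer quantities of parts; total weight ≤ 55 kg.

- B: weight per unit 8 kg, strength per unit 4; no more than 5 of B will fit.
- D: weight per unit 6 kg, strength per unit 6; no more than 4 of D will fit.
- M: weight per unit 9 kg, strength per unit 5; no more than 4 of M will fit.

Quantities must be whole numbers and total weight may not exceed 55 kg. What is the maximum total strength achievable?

3×D and 4×M: weight 54 ≤ 55, strength 3·6 + 4·5 = 38.
4×D and 3×M: weight 51 ≤ 55, strength 4·6 + 3·5 = 39.
Best is 39.

39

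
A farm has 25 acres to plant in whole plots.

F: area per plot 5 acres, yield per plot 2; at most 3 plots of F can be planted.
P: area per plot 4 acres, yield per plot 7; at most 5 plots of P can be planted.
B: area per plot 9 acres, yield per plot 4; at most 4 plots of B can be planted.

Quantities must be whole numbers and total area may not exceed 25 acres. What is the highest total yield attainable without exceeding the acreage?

37

Take 1×F and 5×P: area 25 ≤ 25, yield 1·2 + 5·7 = 37.
P has the best ratio (7/4) and is taken to its limit of 5; remaining capacity is filled optimally with the others.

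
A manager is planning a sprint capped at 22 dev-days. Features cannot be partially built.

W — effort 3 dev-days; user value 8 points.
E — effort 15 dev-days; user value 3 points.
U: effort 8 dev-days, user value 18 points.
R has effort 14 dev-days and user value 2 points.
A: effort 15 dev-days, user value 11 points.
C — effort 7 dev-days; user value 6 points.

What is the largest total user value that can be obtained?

Allowing fractional choices, the relaxed optimum would be about 34.9, but features are indivisible.
W + U: effort 3 + 8 = 11 ≤ 22, user value 8 + 18 = 26.
W + U + C: effort 3 + 8 + 7 = 18 ≤ 22, user value 8 + 18 + 6 = 32.
Best is W, U, and C with total user value 32.

32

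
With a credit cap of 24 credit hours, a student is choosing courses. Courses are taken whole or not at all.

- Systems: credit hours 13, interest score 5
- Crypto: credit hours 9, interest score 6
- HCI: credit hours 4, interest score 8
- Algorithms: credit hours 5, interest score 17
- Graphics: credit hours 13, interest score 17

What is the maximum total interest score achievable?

42

This is a 0-1 knapsack instance.
Take HCI, Algorithms, and Graphics: credit hours 4 + 5 + 13 = 22 ≤ 24, interest score 8 + 17 + 17 = 42.
No other feasible combination does better.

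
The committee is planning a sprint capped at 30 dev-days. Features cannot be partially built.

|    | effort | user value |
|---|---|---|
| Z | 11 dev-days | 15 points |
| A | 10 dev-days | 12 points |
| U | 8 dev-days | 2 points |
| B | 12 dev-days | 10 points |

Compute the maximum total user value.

29

Take Z, A, and U: effort 11 + 10 + 8 = 29 ≤ 30, user value 15 + 12 + 2 = 29.
No other feasible combination does better.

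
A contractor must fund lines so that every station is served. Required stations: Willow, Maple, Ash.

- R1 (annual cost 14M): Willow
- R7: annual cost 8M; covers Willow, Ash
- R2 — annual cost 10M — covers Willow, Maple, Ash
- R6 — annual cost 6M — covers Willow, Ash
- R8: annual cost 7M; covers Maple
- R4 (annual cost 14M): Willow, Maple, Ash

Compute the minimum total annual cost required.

10

The greedy cost-per-new-station heuristic would pick R6 and R8 for 13, but a cheaper cover exists.
R2 alone covers Willow, Maple, Ash — every station.
Total annual cost: 10.
No cover costs less than 10.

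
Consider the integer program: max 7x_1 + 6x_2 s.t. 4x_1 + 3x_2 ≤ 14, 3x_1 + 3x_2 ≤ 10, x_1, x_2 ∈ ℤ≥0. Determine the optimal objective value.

The continuous relaxation peaks at (3.33, 0) with value 23.33; rounding to a feasible lattice point costs some objective.
(x_1,x_2)=(3,0) is feasible, giving 21.
(x_1,x_2)=(2,1) is feasible, giving 20.
No feasible integer point exceeds 21.

21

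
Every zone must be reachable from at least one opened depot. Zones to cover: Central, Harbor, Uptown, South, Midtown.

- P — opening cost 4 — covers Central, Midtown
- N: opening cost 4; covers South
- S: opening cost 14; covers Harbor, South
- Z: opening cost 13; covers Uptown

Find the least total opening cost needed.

This is an integer covering problem.
The greedy cost-per-new-zone heuristic would pick P, N, Z, and S for 35, but a cheaper cover exists.
Choose P, S, and Z: together they cover Central, Harbor, Uptown, South, Midtown — every zone.
Total opening cost: 4 + 14 + 13 = 31.
No cover costs less than 31.

31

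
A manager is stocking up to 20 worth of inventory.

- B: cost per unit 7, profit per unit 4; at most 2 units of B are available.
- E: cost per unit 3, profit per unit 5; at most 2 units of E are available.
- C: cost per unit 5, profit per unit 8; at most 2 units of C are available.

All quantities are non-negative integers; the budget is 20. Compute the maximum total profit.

26

E has the best ratio (5/3); taking only E gives at most 2×5 = 10 (stopped by the supply cap of 2).
Mixing does better — 2×E and 2×C: cost 16 ≤ 20, profit 2·5 + 2·8 = 26.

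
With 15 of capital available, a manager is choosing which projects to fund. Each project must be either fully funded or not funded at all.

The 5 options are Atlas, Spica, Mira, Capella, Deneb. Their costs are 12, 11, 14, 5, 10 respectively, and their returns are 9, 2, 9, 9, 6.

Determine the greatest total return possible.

15

Capella: cost 5 ≤ 15, return 9.
Capella + Deneb: cost 5 + 10 = 15 ≤ 15, return 9 + 6 = 15.
Best is Capella and Deneb with total return 15.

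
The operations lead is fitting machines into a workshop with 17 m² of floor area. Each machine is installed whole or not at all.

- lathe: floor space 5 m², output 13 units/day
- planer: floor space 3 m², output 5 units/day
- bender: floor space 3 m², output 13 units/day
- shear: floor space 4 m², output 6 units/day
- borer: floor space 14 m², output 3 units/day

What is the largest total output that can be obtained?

37

lathe + planer + bender + shear: floor space 5 + 3 + 3 + 4 = 15 ≤ 17, output 13 + 5 + 13 + 6 = 37.
lathe + bender + shear: floor space 5 + 3 + 4 = 12 ≤ 17, output 13 + 13 + 6 = 32.
Best is lathe, planer, bender, and shear with total output 37.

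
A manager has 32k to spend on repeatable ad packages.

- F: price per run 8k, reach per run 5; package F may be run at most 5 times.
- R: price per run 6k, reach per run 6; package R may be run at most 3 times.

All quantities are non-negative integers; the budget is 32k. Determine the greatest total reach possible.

23

This is a bounded integer knapsack.
1×F and 3×R: price 26 ≤ 32, reach 1·5 + 3·6 = 23.
2×F and 2×R: price 28 ≤ 32, reach 2·5 + 2·6 = 22.
Best is 23.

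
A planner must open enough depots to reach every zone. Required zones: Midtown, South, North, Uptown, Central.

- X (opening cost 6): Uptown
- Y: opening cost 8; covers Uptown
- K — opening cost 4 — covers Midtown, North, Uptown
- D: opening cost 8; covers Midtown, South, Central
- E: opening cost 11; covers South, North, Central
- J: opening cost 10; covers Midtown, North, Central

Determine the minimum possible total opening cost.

Choose K and D: together they cover Midtown, South, North, Uptown, Central — every zone.
Total opening cost: 4 + 8 = 12.
No cover costs less than 12.

12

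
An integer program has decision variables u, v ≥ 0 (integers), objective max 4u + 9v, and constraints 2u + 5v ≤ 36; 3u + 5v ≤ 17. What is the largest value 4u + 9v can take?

27

The continuous relaxation peaks at (0, 3.4) with value 30.60; rounding to a feasible lattice point costs some objective.
(u,v)=(0,3): 2·0+5·3=15≤36, 3·0+5·3=15≤17, objective 27.
(u,v)=(1,2): 2·1+5·2=12≤36, 3·1+5·2=13≤17, objective 22.
Maximum is 27 at (u,v)=(0,3).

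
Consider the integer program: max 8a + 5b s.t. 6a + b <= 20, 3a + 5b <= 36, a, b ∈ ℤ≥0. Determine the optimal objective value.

Relaxing integrality, the LP optimum is 47.85 at (a,b) = (2.37, 5.78), which is not an integer point.
(a,b)=(2,6) is feasible, giving 46.
(a,b)=(2,5) is feasible, giving 41.
(a,b)=(1,6) is feasible, giving 38.
The best lattice point is (2,6), giving 46.

46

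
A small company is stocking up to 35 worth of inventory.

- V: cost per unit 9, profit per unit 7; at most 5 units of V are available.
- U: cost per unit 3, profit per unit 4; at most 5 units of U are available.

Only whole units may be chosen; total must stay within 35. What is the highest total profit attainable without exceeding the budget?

2×V and 5×U: cost 33 ≤ 35, profit 2·7 + 5·4 = 34.
2×V and 4×U: cost 30 ≤ 35, profit 2·7 + 4·4 = 30.
Best is 34.

34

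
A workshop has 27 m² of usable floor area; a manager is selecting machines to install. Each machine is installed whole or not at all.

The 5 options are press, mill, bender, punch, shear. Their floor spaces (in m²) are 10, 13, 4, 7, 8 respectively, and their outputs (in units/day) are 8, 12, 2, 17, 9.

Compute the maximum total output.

Take press, punch, and shear: floor space 10 + 7 + 8 = 25 ≤ 27, output 8 + 17 + 9 = 34.
No other feasible combination does better.

34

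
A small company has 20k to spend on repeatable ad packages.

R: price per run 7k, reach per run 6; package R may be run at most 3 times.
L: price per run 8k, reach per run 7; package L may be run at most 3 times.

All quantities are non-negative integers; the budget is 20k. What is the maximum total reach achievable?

14

2×L: price 16 ≤ 20, reach 2·7 = 14.
1×R and 1×L: price 15 ≤ 20, reach 1·6 + 1·7 = 13.
Best is 14.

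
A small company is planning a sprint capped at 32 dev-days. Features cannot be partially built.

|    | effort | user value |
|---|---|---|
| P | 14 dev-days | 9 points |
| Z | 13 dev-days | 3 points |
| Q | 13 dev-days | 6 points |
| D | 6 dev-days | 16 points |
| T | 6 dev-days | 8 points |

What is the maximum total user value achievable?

Treat it as a binary knapsack problem.
Allowing fractional choices, the relaxed optimum would be about 35.8, but features are indivisible.
Q + D + T: effort 13 + 6 + 6 = 25 ≤ 32, user value 6 + 16 + 8 = 30.
Z + D + T: effort 13 + 6 + 6 = 25 ≤ 32, user value 3 + 16 + 8 = 27.
P + D + T: effort 14 + 6 + 6 = 26 ≤ 32, user value 9 + 16 + 8 = 33.
Best is P, D, and T with total user value 33.

33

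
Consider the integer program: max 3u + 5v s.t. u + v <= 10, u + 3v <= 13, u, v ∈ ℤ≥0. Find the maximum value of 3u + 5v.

The continuous relaxation peaks at (8.5, 1.5) with value 33.00; rounding to a feasible lattice point costs some objective.
(u,v)=(9,1): 1·9+1·1=10≤10, 1·9+3·1=12≤13, objective 32.
(u,v)=(7,2): 1·7+1·2=9≤10, 1·7+3·2=13≤13, objective 31.
Maximum is 32 at (u,v)=(9,1).

32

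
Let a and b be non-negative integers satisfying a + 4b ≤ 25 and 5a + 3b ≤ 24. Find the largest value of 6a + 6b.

(a,b)=(1,6): 1·1+4·6=25≤25, 5·1+3·6=23≤24, objective 42.
(a,b)=(2,4): 1·2+4·4=18≤25, 5·2+3·4=22≤24, objective 36.
(a,b)=(1,5): 1·1+4·5=21≤25, 5·1+3·5=20≤24, objective 36.
The best lattice point is (1,6), giving 42.

42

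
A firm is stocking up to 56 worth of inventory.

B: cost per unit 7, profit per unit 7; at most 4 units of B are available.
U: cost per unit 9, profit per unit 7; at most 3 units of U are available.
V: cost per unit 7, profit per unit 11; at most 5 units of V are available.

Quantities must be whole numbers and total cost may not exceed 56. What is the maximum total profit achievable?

3×B and 5×V: cost 56 ≤ 56, profit 3·7 + 5·11 = 76.
4×B and 4×V: cost 56 ≤ 56, profit 4·7 + 4·11 = 72.
Best is 76.

76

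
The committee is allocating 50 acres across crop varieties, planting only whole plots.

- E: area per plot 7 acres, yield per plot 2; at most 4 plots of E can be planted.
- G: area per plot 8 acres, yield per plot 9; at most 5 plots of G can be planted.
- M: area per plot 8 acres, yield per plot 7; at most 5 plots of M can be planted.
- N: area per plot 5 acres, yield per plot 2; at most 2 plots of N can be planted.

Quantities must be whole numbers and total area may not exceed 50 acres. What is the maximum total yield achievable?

52

G has the best ratio (9/8); taking only G gives at most 5×9 = 45 (stopped by the supply cap of 5).
Mixing does better — 5×G and 1×M: area 48 ≤ 50, yield 5·9 + 1·7 = 52.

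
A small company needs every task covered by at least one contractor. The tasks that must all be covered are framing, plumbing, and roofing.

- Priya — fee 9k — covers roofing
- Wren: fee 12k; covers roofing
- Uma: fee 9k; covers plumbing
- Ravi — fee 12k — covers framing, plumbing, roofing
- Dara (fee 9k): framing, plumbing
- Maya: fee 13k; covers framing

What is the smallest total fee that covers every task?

12

This is a weighted set-cover instance.
Ravi alone covers framing, plumbing, roofing — every task.
Total fee: 12.
No cover costs less than 12.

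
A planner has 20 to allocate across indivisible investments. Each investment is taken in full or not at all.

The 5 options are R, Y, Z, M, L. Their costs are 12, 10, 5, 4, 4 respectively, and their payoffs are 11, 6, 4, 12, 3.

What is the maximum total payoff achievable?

This is a 0-1 knapsack instance.
R + M: cost 12 + 4 = 16 ≤ 20, payoff 11 + 12 = 23.
R + M + L: cost 12 + 4 + 4 = 20 ≤ 20, payoff 11 + 12 + 3 = 26.
Best is R, M, and L with total payoff 26.

26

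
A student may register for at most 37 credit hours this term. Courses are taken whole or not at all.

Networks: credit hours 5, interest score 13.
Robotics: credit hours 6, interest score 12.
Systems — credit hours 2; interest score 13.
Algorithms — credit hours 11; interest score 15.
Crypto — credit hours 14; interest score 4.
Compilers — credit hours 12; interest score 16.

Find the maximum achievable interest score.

Treat it as a binary knapsack problem.
Take Networks, Robotics, Systems, Algorithms, and Compilers: credit hours 5 + 6 + 2 + 11 + 12 = 36 ≤ 37, interest score 13 + 12 + 13 + 15 + 16 = 69.
No other feasible combination does better.

69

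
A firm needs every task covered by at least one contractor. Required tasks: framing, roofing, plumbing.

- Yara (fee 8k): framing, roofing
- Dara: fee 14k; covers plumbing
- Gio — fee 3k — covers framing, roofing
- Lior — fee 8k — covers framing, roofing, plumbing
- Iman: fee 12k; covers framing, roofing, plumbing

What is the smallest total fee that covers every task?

8

This is an integer covering problem.
Lior alone covers framing, roofing, plumbing — every task.
Total fee: 8.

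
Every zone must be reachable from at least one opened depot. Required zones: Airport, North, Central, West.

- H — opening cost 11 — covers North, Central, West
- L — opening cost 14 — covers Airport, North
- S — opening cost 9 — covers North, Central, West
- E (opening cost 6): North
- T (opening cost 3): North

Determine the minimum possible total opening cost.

23

Choose L and S: together they cover Airport, North, Central, West — every zone.
Total opening cost: 14 + 9 = 23.
No cover costs less than 23.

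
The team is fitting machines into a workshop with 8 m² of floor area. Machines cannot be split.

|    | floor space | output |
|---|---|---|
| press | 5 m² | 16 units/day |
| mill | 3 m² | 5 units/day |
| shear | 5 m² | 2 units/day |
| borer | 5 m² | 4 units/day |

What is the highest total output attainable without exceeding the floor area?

21

mill + borer: floor space 3 + 5 = 8 ≤ 8, output 5 + 4 = 9.
press: floor space 5 ≤ 8, output 16.
press + mill: floor space 5 + 3 = 8 ≤ 8, output 16 + 5 = 21.
Best is press and mill with total output 21.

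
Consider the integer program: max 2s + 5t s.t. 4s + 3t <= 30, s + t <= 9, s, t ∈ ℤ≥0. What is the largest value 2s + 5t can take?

(s,t)=(0,9) is feasible, giving 45.
(s,t)=(1,8) is feasible, giving 42.
(s,t)=(0,8) is feasible, giving 40.
Maximum is 45 at (s,t)=(0,9).

45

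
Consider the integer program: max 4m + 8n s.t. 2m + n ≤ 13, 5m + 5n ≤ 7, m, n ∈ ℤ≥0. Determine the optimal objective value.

8

Relaxing integrality, the LP optimum is 11.20 at (m,n) = (0, 1.4), which is not an integer point.
(m,n)=(0,1): 2·0+1·1=1≤13, 5·0+5·1=5≤7, objective 8.
(m,n)=(1,0): 2·1+1·0=2≤13, 5·1+5·0=5≤7, objective 4.
(m,n)=(0,0): 2·0+1·0=0≤13, 5·0+5·0=0≤7, objective 0.
Maximum is 8 at (m,n)=(0,1).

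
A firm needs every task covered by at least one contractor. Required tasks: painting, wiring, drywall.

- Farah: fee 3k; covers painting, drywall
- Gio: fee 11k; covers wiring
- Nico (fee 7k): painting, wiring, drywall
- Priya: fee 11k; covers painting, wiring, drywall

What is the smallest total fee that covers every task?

Nico alone covers painting, wiring, drywall — every task.
Total fee: 7.

7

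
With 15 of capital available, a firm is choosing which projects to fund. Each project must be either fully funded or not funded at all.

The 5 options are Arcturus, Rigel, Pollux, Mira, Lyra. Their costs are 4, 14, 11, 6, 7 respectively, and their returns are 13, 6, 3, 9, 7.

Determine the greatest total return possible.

This is a 0-1 knapsack instance.
Allowing fractional choices, the relaxed optimum would be about 27.0, but projects are indivisible.
Arcturus + Mira: cost 4 + 6 = 10 ≤ 15, return 13 + 9 = 22.
Mira + Lyra: cost 6 + 7 = 13 ≤ 15, return 9 + 7 = 16.
Arcturus + Lyra: cost 4 + 7 = 11 ≤ 15, return 13 + 7 = 20.
Best is Arcturus and Mira with total return 22.

22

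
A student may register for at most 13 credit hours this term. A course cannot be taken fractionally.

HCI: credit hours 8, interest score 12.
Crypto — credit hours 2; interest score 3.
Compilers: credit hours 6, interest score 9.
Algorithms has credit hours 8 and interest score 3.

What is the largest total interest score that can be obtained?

15

Crypto + Compilers: credit hours 2 + 6 = 8 ≤ 13, interest score 3 + 9 = 12.
HCI: credit hours 8 ≤ 13, interest score 12.
HCI + Crypto: credit hours 8 + 2 = 10 ≤ 13, interest score 12 + 3 = 15.
Best is HCI and Crypto with total interest score 15.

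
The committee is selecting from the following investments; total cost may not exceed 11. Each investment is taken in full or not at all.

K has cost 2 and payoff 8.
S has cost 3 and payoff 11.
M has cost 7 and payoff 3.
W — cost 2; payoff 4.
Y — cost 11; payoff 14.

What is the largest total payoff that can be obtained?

23

This is a 0-1 knapsack instance.
K + S: cost 2 + 3 = 5 ≤ 11, payoff 8 + 11 = 19.
K + S + W: cost 2 + 3 + 2 = 7 ≤ 11, payoff 8 + 11 + 4 = 23.
Best is K, S, and W with total payoff 23.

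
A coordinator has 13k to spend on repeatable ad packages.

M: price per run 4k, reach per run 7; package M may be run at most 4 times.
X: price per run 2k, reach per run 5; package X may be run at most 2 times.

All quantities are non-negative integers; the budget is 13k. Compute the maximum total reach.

24

X has the best ratio (5/2); taking only X gives at most 2×5 = 10 (stopped by the supply cap of 2).
Mixing does better — 2×M and 2×X: price 12 ≤ 13, reach 2·7 + 2·5 = 24.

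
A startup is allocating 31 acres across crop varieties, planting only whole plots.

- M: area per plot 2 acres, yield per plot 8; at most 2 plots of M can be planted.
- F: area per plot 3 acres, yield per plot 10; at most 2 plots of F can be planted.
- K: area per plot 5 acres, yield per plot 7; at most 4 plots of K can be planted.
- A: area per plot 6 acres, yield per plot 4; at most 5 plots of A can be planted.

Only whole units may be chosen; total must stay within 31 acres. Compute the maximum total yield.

M has the best ratio (8/2); taking only M gives at most 2×8 = 16 (stopped by the supply cap of 2).
Mixing does better — 2×M, 2×F, and 4×K: area 30 ≤ 31, yield 2·8 + 2·10 + 4·7 = 64.

64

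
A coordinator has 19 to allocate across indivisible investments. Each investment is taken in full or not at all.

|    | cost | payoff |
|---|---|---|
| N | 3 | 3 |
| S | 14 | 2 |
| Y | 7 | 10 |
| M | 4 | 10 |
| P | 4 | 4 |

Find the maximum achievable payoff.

27

Take N, Y, M, and P: cost 3 + 7 + 4 + 4 = 18 ≤ 19, payoff 3 + 10 + 10 + 4 = 27.
No other feasible combination does better.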